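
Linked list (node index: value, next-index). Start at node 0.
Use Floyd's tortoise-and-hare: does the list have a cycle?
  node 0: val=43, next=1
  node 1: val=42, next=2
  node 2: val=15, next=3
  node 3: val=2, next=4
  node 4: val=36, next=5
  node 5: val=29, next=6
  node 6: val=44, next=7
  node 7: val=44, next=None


Floyd's tortoise (slow, +1) and hare (fast, +2):
  init: slow=0, fast=0
  step 1: slow=1, fast=2
  step 2: slow=2, fast=4
  step 3: slow=3, fast=6
  step 4: fast 6->7->None, no cycle

Cycle: no


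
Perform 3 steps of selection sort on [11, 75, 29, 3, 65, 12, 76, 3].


Initial: [11, 75, 29, 3, 65, 12, 76, 3]
Step 1: min=3 at 3
  Swap: [3, 75, 29, 11, 65, 12, 76, 3]
Step 2: min=3 at 7
  Swap: [3, 3, 29, 11, 65, 12, 76, 75]
Step 3: min=11 at 3
  Swap: [3, 3, 11, 29, 65, 12, 76, 75]

After 3 steps: [3, 3, 11, 29, 65, 12, 76, 75]


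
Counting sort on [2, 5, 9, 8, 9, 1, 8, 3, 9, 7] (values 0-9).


Input: [2, 5, 9, 8, 9, 1, 8, 3, 9, 7]
Counts: [0, 1, 1, 1, 0, 1, 0, 1, 2, 3]

Sorted: [1, 2, 3, 5, 7, 8, 8, 9, 9, 9]


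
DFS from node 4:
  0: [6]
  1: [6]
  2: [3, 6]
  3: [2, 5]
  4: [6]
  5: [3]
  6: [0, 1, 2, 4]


Visit 4, push [6]
Visit 6, push [2, 1, 0]
Visit 0, push []
Visit 1, push []
Visit 2, push [3]
Visit 3, push [5]
Visit 5, push []

DFS order: [4, 6, 0, 1, 2, 3, 5]


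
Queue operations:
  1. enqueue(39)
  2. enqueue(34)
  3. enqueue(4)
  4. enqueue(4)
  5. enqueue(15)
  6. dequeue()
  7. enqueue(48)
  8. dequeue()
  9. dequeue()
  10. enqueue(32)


enqueue(39) -> [39]
enqueue(34) -> [39, 34]
enqueue(4) -> [39, 34, 4]
enqueue(4) -> [39, 34, 4, 4]
enqueue(15) -> [39, 34, 4, 4, 15]
dequeue()->39, [34, 4, 4, 15]
enqueue(48) -> [34, 4, 4, 15, 48]
dequeue()->34, [4, 4, 15, 48]
dequeue()->4, [4, 15, 48]
enqueue(32) -> [4, 15, 48, 32]

Final queue: [4, 15, 48, 32]


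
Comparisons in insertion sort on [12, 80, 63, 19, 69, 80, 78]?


Algorithm: insertion sort
Input: [12, 80, 63, 19, 69, 80, 78]
Sorted: [12, 19, 63, 69, 78, 80, 80]

12


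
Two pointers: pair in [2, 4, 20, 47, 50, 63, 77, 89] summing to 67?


lo=0(2)+hi=7(89)=91
lo=0(2)+hi=6(77)=79
lo=0(2)+hi=5(63)=65
lo=1(4)+hi=5(63)=67

Yes: 4+63=67


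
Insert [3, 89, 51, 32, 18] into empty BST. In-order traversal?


Insert 3: root
Insert 89: R from 3
Insert 51: R from 3 -> L from 89
Insert 32: R from 3 -> L from 89 -> L from 51
Insert 18: R from 3 -> L from 89 -> L from 51 -> L from 32

In-order: [3, 18, 32, 51, 89]


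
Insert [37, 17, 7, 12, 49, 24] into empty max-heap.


Insert 37: [37]
Insert 17: [37, 17]
Insert 7: [37, 17, 7]
Insert 12: [37, 17, 7, 12]
Insert 49: [49, 37, 7, 12, 17]
Insert 24: [49, 37, 24, 12, 17, 7]

Final heap: [49, 37, 24, 12, 17, 7]


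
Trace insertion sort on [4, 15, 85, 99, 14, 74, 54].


Initial: [4, 15, 85, 99, 14, 74, 54]
Insert 15: [4, 15, 85, 99, 14, 74, 54]
Insert 85: [4, 15, 85, 99, 14, 74, 54]
Insert 99: [4, 15, 85, 99, 14, 74, 54]
Insert 14: [4, 14, 15, 85, 99, 74, 54]
Insert 74: [4, 14, 15, 74, 85, 99, 54]
Insert 54: [4, 14, 15, 54, 74, 85, 99]

Sorted: [4, 14, 15, 54, 74, 85, 99]


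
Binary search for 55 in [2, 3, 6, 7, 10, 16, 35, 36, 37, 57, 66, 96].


Step 1: lo=0, hi=11, mid=5, val=16
Step 2: lo=6, hi=11, mid=8, val=37
Step 3: lo=9, hi=11, mid=10, val=66
Step 4: lo=9, hi=9, mid=9, val=57

Not found


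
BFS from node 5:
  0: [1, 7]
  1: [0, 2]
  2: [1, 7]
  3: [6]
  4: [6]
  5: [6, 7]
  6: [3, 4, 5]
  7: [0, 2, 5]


Visit 5, enqueue [6, 7]
Visit 6, enqueue [3, 4]
Visit 7, enqueue [0, 2]
Visit 3, enqueue []
Visit 4, enqueue []
Visit 0, enqueue [1]
Visit 2, enqueue []
Visit 1, enqueue []

BFS order: [5, 6, 7, 3, 4, 0, 2, 1]


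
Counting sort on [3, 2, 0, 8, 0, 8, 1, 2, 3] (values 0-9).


Input: [3, 2, 0, 8, 0, 8, 1, 2, 3]
Counts: [2, 1, 2, 2, 0, 0, 0, 0, 2, 0]

Sorted: [0, 0, 1, 2, 2, 3, 3, 8, 8]


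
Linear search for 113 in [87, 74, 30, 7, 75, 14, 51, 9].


i=0: 87!=113
i=1: 74!=113
i=2: 30!=113
i=3: 7!=113
i=4: 75!=113
i=5: 14!=113
i=6: 51!=113
i=7: 9!=113

Not found, 8 comps


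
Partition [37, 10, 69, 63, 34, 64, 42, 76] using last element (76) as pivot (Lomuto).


Pivot: 76
  37 <= 76: advance i (no swap)
  10 <= 76: advance i (no swap)
  69 <= 76: advance i (no swap)
  63 <= 76: advance i (no swap)
  34 <= 76: advance i (no swap)
  64 <= 76: advance i (no swap)
  42 <= 76: advance i (no swap)
Place pivot at 7: [37, 10, 69, 63, 34, 64, 42, 76]

Partitioned: [37, 10, 69, 63, 34, 64, 42, 76]


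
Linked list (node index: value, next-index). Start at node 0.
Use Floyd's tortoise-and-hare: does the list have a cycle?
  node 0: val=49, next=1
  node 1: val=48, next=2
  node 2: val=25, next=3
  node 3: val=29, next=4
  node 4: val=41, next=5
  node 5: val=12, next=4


Floyd's tortoise (slow, +1) and hare (fast, +2):
  init: slow=0, fast=0
  step 1: slow=1, fast=2
  step 2: slow=2, fast=4
  step 3: slow=3, fast=4
  step 4: slow=4, fast=4
  slow == fast at node 4: cycle detected

Cycle: yes


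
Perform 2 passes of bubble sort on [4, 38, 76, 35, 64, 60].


Initial: [4, 38, 76, 35, 64, 60]
Pass 1: [4, 38, 35, 64, 60, 76] (3 swaps)
Pass 2: [4, 35, 38, 60, 64, 76] (2 swaps)

After 2 passes: [4, 35, 38, 60, 64, 76]


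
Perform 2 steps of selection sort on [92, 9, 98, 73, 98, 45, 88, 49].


Initial: [92, 9, 98, 73, 98, 45, 88, 49]
Step 1: min=9 at 1
  Swap: [9, 92, 98, 73, 98, 45, 88, 49]
Step 2: min=45 at 5
  Swap: [9, 45, 98, 73, 98, 92, 88, 49]

After 2 steps: [9, 45, 98, 73, 98, 92, 88, 49]


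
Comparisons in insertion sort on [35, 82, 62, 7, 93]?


Algorithm: insertion sort
Input: [35, 82, 62, 7, 93]
Sorted: [7, 35, 62, 82, 93]

7


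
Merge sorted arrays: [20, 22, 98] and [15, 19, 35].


Take 15 from B
Take 19 from B
Take 20 from A
Take 22 from A
Take 35 from B

Merged: [15, 19, 20, 22, 35, 98]


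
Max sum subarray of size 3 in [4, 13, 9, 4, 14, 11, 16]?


[0:3]: 26
[1:4]: 26
[2:5]: 27
[3:6]: 29
[4:7]: 41

Max: 41 at [4:7]


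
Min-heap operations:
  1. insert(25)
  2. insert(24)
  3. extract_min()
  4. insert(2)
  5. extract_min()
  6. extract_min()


insert(25) -> [25]
insert(24) -> [24, 25]
extract_min()->24, [25]
insert(2) -> [2, 25]
extract_min()->2, [25]
extract_min()->25, []

Final heap: []


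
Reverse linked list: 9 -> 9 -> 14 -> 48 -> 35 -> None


Step 1: curr=9, set curr.next=prev(None) | reversed so far: 9
Step 2: curr=9, set curr.next=prev(9) | reversed so far: 9 -> 9
Step 3: curr=14, set curr.next=prev(9) | reversed so far: 14 -> 9 -> 9
Step 4: curr=48, set curr.next=prev(14) | reversed so far: 48 -> 14 -> 9 -> 9
Step 5: curr=35, set curr.next=prev(48) | reversed so far: 35 -> 48 -> 14 -> 9 -> 9

35 -> 48 -> 14 -> 9 -> 9 -> None


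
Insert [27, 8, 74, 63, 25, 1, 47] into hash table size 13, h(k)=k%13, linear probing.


Insert 27: h=1 -> slot 1
Insert 8: h=8 -> slot 8
Insert 74: h=9 -> slot 9
Insert 63: h=11 -> slot 11
Insert 25: h=12 -> slot 12
Insert 1: h=1, 1 probes -> slot 2
Insert 47: h=8, 2 probes -> slot 10

Table: [None, 27, 1, None, None, None, None, None, 8, 74, 47, 63, 25]


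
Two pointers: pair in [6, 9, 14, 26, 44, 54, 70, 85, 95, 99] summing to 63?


lo=0(6)+hi=9(99)=105
lo=0(6)+hi=8(95)=101
lo=0(6)+hi=7(85)=91
lo=0(6)+hi=6(70)=76
lo=0(6)+hi=5(54)=60
lo=1(9)+hi=5(54)=63

Yes: 9+54=63


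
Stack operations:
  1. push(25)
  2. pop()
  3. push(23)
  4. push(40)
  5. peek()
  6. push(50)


push(25) -> [25]
pop()->25, []
push(23) -> [23]
push(40) -> [23, 40]
peek()->40
push(50) -> [23, 40, 50]

Final stack: [23, 40, 50]


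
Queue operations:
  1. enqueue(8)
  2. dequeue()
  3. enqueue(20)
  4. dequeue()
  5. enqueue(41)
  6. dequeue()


enqueue(8) -> [8]
dequeue()->8, []
enqueue(20) -> [20]
dequeue()->20, []
enqueue(41) -> [41]
dequeue()->41, []

Final queue: []


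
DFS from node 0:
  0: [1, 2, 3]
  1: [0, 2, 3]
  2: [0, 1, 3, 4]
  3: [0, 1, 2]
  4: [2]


Visit 0, push [3, 2, 1]
Visit 1, push [3, 2]
Visit 2, push [4, 3]
Visit 3, push []
Visit 4, push []

DFS order: [0, 1, 2, 3, 4]


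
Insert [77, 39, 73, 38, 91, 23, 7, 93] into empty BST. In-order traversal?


Insert 77: root
Insert 39: L from 77
Insert 73: L from 77 -> R from 39
Insert 38: L from 77 -> L from 39
Insert 91: R from 77
Insert 23: L from 77 -> L from 39 -> L from 38
Insert 7: L from 77 -> L from 39 -> L from 38 -> L from 23
Insert 93: R from 77 -> R from 91

In-order: [7, 23, 38, 39, 73, 77, 91, 93]


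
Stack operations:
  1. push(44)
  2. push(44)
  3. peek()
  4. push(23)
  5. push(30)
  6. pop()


push(44) -> [44]
push(44) -> [44, 44]
peek()->44
push(23) -> [44, 44, 23]
push(30) -> [44, 44, 23, 30]
pop()->30, [44, 44, 23]

Final stack: [44, 44, 23]


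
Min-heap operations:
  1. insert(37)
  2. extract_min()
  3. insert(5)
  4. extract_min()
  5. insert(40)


insert(37) -> [37]
extract_min()->37, []
insert(5) -> [5]
extract_min()->5, []
insert(40) -> [40]

Final heap: [40]


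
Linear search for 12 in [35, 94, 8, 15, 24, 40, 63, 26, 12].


i=0: 35!=12
i=1: 94!=12
i=2: 8!=12
i=3: 15!=12
i=4: 24!=12
i=5: 40!=12
i=6: 63!=12
i=7: 26!=12
i=8: 12==12 found!

Found at 8, 9 comps


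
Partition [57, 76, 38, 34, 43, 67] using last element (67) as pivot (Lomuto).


Pivot: 67
  57 <= 67: advance i (no swap)
  38 <= 67: swap -> [57, 38, 76, 34, 43, 67]
  34 <= 67: swap -> [57, 38, 34, 76, 43, 67]
  43 <= 67: swap -> [57, 38, 34, 43, 76, 67]
Place pivot at 4: [57, 38, 34, 43, 67, 76]

Partitioned: [57, 38, 34, 43, 67, 76]


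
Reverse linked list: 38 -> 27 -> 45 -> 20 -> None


Step 1: curr=38, set curr.next=prev(None) | reversed so far: 38
Step 2: curr=27, set curr.next=prev(38) | reversed so far: 27 -> 38
Step 3: curr=45, set curr.next=prev(27) | reversed so far: 45 -> 27 -> 38
Step 4: curr=20, set curr.next=prev(45) | reversed so far: 20 -> 45 -> 27 -> 38

20 -> 45 -> 27 -> 38 -> None


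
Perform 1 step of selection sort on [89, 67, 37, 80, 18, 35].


Initial: [89, 67, 37, 80, 18, 35]
Step 1: min=18 at 4
  Swap: [18, 67, 37, 80, 89, 35]

After 1 step: [18, 67, 37, 80, 89, 35]


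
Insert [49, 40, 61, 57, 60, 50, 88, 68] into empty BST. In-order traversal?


Insert 49: root
Insert 40: L from 49
Insert 61: R from 49
Insert 57: R from 49 -> L from 61
Insert 60: R from 49 -> L from 61 -> R from 57
Insert 50: R from 49 -> L from 61 -> L from 57
Insert 88: R from 49 -> R from 61
Insert 68: R from 49 -> R from 61 -> L from 88

In-order: [40, 49, 50, 57, 60, 61, 68, 88]


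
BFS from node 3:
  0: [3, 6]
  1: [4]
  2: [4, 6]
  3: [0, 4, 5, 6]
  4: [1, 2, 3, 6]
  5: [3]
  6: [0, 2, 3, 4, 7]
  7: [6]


Visit 3, enqueue [0, 4, 5, 6]
Visit 0, enqueue []
Visit 4, enqueue [1, 2]
Visit 5, enqueue []
Visit 6, enqueue [7]
Visit 1, enqueue []
Visit 2, enqueue []
Visit 7, enqueue []

BFS order: [3, 0, 4, 5, 6, 1, 2, 7]


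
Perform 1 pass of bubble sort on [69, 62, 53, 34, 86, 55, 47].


Initial: [69, 62, 53, 34, 86, 55, 47]
Pass 1: [62, 53, 34, 69, 55, 47, 86] (5 swaps)

After 1 pass: [62, 53, 34, 69, 55, 47, 86]


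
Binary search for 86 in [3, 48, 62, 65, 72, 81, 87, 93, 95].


Step 1: lo=0, hi=8, mid=4, val=72
Step 2: lo=5, hi=8, mid=6, val=87
Step 3: lo=5, hi=5, mid=5, val=81

Not found


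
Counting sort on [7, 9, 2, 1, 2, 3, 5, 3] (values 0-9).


Input: [7, 9, 2, 1, 2, 3, 5, 3]
Counts: [0, 1, 2, 2, 0, 1, 0, 1, 0, 1]

Sorted: [1, 2, 2, 3, 3, 5, 7, 9]


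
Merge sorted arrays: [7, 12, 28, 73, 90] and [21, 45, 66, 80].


Take 7 from A
Take 12 from A
Take 21 from B
Take 28 from A
Take 45 from B
Take 66 from B
Take 73 from A
Take 80 from B

Merged: [7, 12, 21, 28, 45, 66, 73, 80, 90]


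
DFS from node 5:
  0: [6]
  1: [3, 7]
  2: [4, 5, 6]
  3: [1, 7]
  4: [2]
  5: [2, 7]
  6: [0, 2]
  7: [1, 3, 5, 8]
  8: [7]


Visit 5, push [7, 2]
Visit 2, push [6, 4]
Visit 4, push []
Visit 6, push [0]
Visit 0, push []
Visit 7, push [8, 3, 1]
Visit 1, push [3]
Visit 3, push []
Visit 8, push []

DFS order: [5, 2, 4, 6, 0, 7, 1, 3, 8]


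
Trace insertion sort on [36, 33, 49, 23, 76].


Initial: [36, 33, 49, 23, 76]
Insert 33: [33, 36, 49, 23, 76]
Insert 49: [33, 36, 49, 23, 76]
Insert 23: [23, 33, 36, 49, 76]
Insert 76: [23, 33, 36, 49, 76]

Sorted: [23, 33, 36, 49, 76]


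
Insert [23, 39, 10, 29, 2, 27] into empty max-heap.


Insert 23: [23]
Insert 39: [39, 23]
Insert 10: [39, 23, 10]
Insert 29: [39, 29, 10, 23]
Insert 2: [39, 29, 10, 23, 2]
Insert 27: [39, 29, 27, 23, 2, 10]

Final heap: [39, 29, 27, 23, 2, 10]


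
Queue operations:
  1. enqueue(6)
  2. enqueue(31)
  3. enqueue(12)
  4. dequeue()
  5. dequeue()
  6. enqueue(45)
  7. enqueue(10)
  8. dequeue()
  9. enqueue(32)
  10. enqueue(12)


enqueue(6) -> [6]
enqueue(31) -> [6, 31]
enqueue(12) -> [6, 31, 12]
dequeue()->6, [31, 12]
dequeue()->31, [12]
enqueue(45) -> [12, 45]
enqueue(10) -> [12, 45, 10]
dequeue()->12, [45, 10]
enqueue(32) -> [45, 10, 32]
enqueue(12) -> [45, 10, 32, 12]

Final queue: [45, 10, 32, 12]


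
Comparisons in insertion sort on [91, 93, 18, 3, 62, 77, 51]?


Algorithm: insertion sort
Input: [91, 93, 18, 3, 62, 77, 51]
Sorted: [3, 18, 51, 62, 77, 91, 93]

17


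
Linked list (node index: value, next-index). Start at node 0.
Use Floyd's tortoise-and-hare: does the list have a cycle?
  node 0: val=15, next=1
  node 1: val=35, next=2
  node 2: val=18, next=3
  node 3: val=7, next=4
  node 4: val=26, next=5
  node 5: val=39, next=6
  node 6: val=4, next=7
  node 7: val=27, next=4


Floyd's tortoise (slow, +1) and hare (fast, +2):
  init: slow=0, fast=0
  step 1: slow=1, fast=2
  step 2: slow=2, fast=4
  step 3: slow=3, fast=6
  step 4: slow=4, fast=4
  slow == fast at node 4: cycle detected

Cycle: yes


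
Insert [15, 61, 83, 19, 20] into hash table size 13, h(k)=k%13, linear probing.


Insert 15: h=2 -> slot 2
Insert 61: h=9 -> slot 9
Insert 83: h=5 -> slot 5
Insert 19: h=6 -> slot 6
Insert 20: h=7 -> slot 7

Table: [None, None, 15, None, None, 83, 19, 20, None, 61, None, None, None]


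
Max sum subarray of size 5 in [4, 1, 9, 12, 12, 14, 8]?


[0:5]: 38
[1:6]: 48
[2:7]: 55

Max: 55 at [2:7]


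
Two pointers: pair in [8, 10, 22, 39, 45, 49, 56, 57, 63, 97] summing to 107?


lo=0(8)+hi=9(97)=105
lo=1(10)+hi=9(97)=107

Yes: 10+97=107


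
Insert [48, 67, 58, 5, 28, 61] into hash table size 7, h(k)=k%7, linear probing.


Insert 48: h=6 -> slot 6
Insert 67: h=4 -> slot 4
Insert 58: h=2 -> slot 2
Insert 5: h=5 -> slot 5
Insert 28: h=0 -> slot 0
Insert 61: h=5, 3 probes -> slot 1

Table: [28, 61, 58, None, 67, 5, 48]


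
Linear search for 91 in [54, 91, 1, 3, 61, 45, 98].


i=0: 54!=91
i=1: 91==91 found!

Found at 1, 2 comps


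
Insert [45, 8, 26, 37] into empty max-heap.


Insert 45: [45]
Insert 8: [45, 8]
Insert 26: [45, 8, 26]
Insert 37: [45, 37, 26, 8]

Final heap: [45, 37, 26, 8]


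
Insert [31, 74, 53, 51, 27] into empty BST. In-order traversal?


Insert 31: root
Insert 74: R from 31
Insert 53: R from 31 -> L from 74
Insert 51: R from 31 -> L from 74 -> L from 53
Insert 27: L from 31

In-order: [27, 31, 51, 53, 74]


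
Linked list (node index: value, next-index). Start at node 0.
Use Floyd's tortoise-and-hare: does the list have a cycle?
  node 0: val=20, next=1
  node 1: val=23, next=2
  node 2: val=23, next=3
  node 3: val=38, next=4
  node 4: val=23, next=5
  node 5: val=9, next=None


Floyd's tortoise (slow, +1) and hare (fast, +2):
  init: slow=0, fast=0
  step 1: slow=1, fast=2
  step 2: slow=2, fast=4
  step 3: fast 4->5->None, no cycle

Cycle: no


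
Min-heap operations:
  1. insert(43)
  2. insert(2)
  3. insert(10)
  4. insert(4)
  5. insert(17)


insert(43) -> [43]
insert(2) -> [2, 43]
insert(10) -> [2, 43, 10]
insert(4) -> [2, 4, 10, 43]
insert(17) -> [2, 4, 10, 43, 17]

Final heap: [2, 4, 10, 43, 17]


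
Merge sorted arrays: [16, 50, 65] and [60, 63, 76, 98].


Take 16 from A
Take 50 from A
Take 60 from B
Take 63 from B
Take 65 from A

Merged: [16, 50, 60, 63, 65, 76, 98]


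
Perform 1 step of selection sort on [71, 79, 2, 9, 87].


Initial: [71, 79, 2, 9, 87]
Step 1: min=2 at 2
  Swap: [2, 79, 71, 9, 87]

After 1 step: [2, 79, 71, 9, 87]


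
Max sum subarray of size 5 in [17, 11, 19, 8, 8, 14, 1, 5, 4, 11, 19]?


[0:5]: 63
[1:6]: 60
[2:7]: 50
[3:8]: 36
[4:9]: 32
[5:10]: 35
[6:11]: 40

Max: 63 at [0:5]


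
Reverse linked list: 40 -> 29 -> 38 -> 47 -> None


Step 1: curr=40, set curr.next=prev(None) | reversed so far: 40
Step 2: curr=29, set curr.next=prev(40) | reversed so far: 29 -> 40
Step 3: curr=38, set curr.next=prev(29) | reversed so far: 38 -> 29 -> 40
Step 4: curr=47, set curr.next=prev(38) | reversed so far: 47 -> 38 -> 29 -> 40

47 -> 38 -> 29 -> 40 -> None


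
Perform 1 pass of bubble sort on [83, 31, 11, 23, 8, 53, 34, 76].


Initial: [83, 31, 11, 23, 8, 53, 34, 76]
Pass 1: [31, 11, 23, 8, 53, 34, 76, 83] (7 swaps)

After 1 pass: [31, 11, 23, 8, 53, 34, 76, 83]


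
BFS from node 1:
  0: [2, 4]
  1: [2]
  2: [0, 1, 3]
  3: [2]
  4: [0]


Visit 1, enqueue [2]
Visit 2, enqueue [0, 3]
Visit 0, enqueue [4]
Visit 3, enqueue []
Visit 4, enqueue []

BFS order: [1, 2, 0, 3, 4]


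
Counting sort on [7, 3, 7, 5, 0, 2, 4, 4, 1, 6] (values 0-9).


Input: [7, 3, 7, 5, 0, 2, 4, 4, 1, 6]
Counts: [1, 1, 1, 1, 2, 1, 1, 2, 0, 0]

Sorted: [0, 1, 2, 3, 4, 4, 5, 6, 7, 7]


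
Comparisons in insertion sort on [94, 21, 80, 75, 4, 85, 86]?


Algorithm: insertion sort
Input: [94, 21, 80, 75, 4, 85, 86]
Sorted: [4, 21, 75, 80, 85, 86, 94]

14


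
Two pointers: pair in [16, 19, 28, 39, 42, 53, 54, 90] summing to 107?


lo=0(16)+hi=7(90)=106
lo=1(19)+hi=7(90)=109
lo=1(19)+hi=6(54)=73
lo=2(28)+hi=6(54)=82
lo=3(39)+hi=6(54)=93
lo=4(42)+hi=6(54)=96
lo=5(53)+hi=6(54)=107

Yes: 53+54=107


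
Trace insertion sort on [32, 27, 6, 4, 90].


Initial: [32, 27, 6, 4, 90]
Insert 27: [27, 32, 6, 4, 90]
Insert 6: [6, 27, 32, 4, 90]
Insert 4: [4, 6, 27, 32, 90]
Insert 90: [4, 6, 27, 32, 90]

Sorted: [4, 6, 27, 32, 90]


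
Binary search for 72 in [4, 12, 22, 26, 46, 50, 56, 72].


Step 1: lo=0, hi=7, mid=3, val=26
Step 2: lo=4, hi=7, mid=5, val=50
Step 3: lo=6, hi=7, mid=6, val=56
Step 4: lo=7, hi=7, mid=7, val=72

Found at index 7


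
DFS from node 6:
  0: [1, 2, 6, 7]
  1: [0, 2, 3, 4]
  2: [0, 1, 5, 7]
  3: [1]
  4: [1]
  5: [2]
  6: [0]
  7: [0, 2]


Visit 6, push [0]
Visit 0, push [7, 2, 1]
Visit 1, push [4, 3, 2]
Visit 2, push [7, 5]
Visit 5, push []
Visit 7, push []
Visit 3, push []
Visit 4, push []

DFS order: [6, 0, 1, 2, 5, 7, 3, 4]


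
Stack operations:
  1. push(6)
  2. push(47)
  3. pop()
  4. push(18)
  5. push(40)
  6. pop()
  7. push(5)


push(6) -> [6]
push(47) -> [6, 47]
pop()->47, [6]
push(18) -> [6, 18]
push(40) -> [6, 18, 40]
pop()->40, [6, 18]
push(5) -> [6, 18, 5]

Final stack: [6, 18, 5]


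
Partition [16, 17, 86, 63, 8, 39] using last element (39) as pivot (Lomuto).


Pivot: 39
  16 <= 39: advance i (no swap)
  17 <= 39: advance i (no swap)
  8 <= 39: swap -> [16, 17, 8, 63, 86, 39]
Place pivot at 3: [16, 17, 8, 39, 86, 63]

Partitioned: [16, 17, 8, 39, 86, 63]


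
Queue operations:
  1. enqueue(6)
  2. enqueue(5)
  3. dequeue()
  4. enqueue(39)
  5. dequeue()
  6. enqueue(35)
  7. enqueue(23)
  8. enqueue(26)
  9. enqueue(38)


enqueue(6) -> [6]
enqueue(5) -> [6, 5]
dequeue()->6, [5]
enqueue(39) -> [5, 39]
dequeue()->5, [39]
enqueue(35) -> [39, 35]
enqueue(23) -> [39, 35, 23]
enqueue(26) -> [39, 35, 23, 26]
enqueue(38) -> [39, 35, 23, 26, 38]

Final queue: [39, 35, 23, 26, 38]


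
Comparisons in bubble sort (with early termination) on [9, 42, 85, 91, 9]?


Algorithm: bubble sort (with early termination)
Input: [9, 42, 85, 91, 9]
Sorted: [9, 9, 42, 85, 91]

10


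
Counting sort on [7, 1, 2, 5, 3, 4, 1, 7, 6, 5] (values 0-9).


Input: [7, 1, 2, 5, 3, 4, 1, 7, 6, 5]
Counts: [0, 2, 1, 1, 1, 2, 1, 2, 0, 0]

Sorted: [1, 1, 2, 3, 4, 5, 5, 6, 7, 7]


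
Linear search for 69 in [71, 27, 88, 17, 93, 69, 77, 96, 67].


i=0: 71!=69
i=1: 27!=69
i=2: 88!=69
i=3: 17!=69
i=4: 93!=69
i=5: 69==69 found!

Found at 5, 6 comps


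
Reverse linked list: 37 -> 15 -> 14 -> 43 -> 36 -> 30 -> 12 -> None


Step 1: curr=37, set curr.next=prev(None) | reversed so far: 37
Step 2: curr=15, set curr.next=prev(37) | reversed so far: 15 -> 37
Step 3: curr=14, set curr.next=prev(15) | reversed so far: 14 -> 15 -> 37
Step 4: curr=43, set curr.next=prev(14) | reversed so far: 43 -> 14 -> 15 -> 37
Step 5: curr=36, set curr.next=prev(43) | reversed so far: 36 -> 43 -> 14 -> 15 -> 37
Step 6: curr=30, set curr.next=prev(36) | reversed so far: 30 -> 36 -> 43 -> 14 -> 15 -> 37
Step 7: curr=12, set curr.next=prev(30) | reversed so far: 12 -> 30 -> 36 -> 43 -> 14 -> 15 -> 37

12 -> 30 -> 36 -> 43 -> 14 -> 15 -> 37 -> None


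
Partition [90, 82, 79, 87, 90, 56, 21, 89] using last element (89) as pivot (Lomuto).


Pivot: 89
  82 <= 89: swap -> [82, 90, 79, 87, 90, 56, 21, 89]
  79 <= 89: swap -> [82, 79, 90, 87, 90, 56, 21, 89]
  87 <= 89: swap -> [82, 79, 87, 90, 90, 56, 21, 89]
  56 <= 89: swap -> [82, 79, 87, 56, 90, 90, 21, 89]
  21 <= 89: swap -> [82, 79, 87, 56, 21, 90, 90, 89]
Place pivot at 5: [82, 79, 87, 56, 21, 89, 90, 90]

Partitioned: [82, 79, 87, 56, 21, 89, 90, 90]


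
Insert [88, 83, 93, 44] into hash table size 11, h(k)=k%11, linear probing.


Insert 88: h=0 -> slot 0
Insert 83: h=6 -> slot 6
Insert 93: h=5 -> slot 5
Insert 44: h=0, 1 probes -> slot 1

Table: [88, 44, None, None, None, 93, 83, None, None, None, None]


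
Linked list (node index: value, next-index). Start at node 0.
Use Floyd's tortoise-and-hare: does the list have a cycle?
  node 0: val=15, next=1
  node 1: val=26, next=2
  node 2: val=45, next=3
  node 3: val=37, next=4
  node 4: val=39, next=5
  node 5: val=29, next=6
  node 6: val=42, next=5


Floyd's tortoise (slow, +1) and hare (fast, +2):
  init: slow=0, fast=0
  step 1: slow=1, fast=2
  step 2: slow=2, fast=4
  step 3: slow=3, fast=6
  step 4: slow=4, fast=6
  step 5: slow=5, fast=6
  step 6: slow=6, fast=6
  slow == fast at node 6: cycle detected

Cycle: yes


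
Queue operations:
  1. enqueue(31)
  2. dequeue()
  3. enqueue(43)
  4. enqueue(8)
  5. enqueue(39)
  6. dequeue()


enqueue(31) -> [31]
dequeue()->31, []
enqueue(43) -> [43]
enqueue(8) -> [43, 8]
enqueue(39) -> [43, 8, 39]
dequeue()->43, [8, 39]

Final queue: [8, 39]


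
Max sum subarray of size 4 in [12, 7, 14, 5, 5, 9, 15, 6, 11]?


[0:4]: 38
[1:5]: 31
[2:6]: 33
[3:7]: 34
[4:8]: 35
[5:9]: 41

Max: 41 at [5:9]


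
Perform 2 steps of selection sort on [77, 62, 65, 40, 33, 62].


Initial: [77, 62, 65, 40, 33, 62]
Step 1: min=33 at 4
  Swap: [33, 62, 65, 40, 77, 62]
Step 2: min=40 at 3
  Swap: [33, 40, 65, 62, 77, 62]

After 2 steps: [33, 40, 65, 62, 77, 62]


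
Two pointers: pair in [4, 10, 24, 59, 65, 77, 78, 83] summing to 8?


lo=0(4)+hi=7(83)=87
lo=0(4)+hi=6(78)=82
lo=0(4)+hi=5(77)=81
lo=0(4)+hi=4(65)=69
lo=0(4)+hi=3(59)=63
lo=0(4)+hi=2(24)=28
lo=0(4)+hi=1(10)=14

No pair found


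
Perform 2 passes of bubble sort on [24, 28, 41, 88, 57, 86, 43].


Initial: [24, 28, 41, 88, 57, 86, 43]
Pass 1: [24, 28, 41, 57, 86, 43, 88] (3 swaps)
Pass 2: [24, 28, 41, 57, 43, 86, 88] (1 swaps)

After 2 passes: [24, 28, 41, 57, 43, 86, 88]


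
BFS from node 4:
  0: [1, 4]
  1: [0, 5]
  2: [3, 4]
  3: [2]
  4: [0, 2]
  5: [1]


Visit 4, enqueue [0, 2]
Visit 0, enqueue [1]
Visit 2, enqueue [3]
Visit 1, enqueue [5]
Visit 3, enqueue []
Visit 5, enqueue []

BFS order: [4, 0, 2, 1, 3, 5]


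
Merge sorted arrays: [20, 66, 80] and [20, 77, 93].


Take 20 from A
Take 20 from B
Take 66 from A
Take 77 from B
Take 80 from A

Merged: [20, 20, 66, 77, 80, 93]


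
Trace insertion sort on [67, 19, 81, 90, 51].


Initial: [67, 19, 81, 90, 51]
Insert 19: [19, 67, 81, 90, 51]
Insert 81: [19, 67, 81, 90, 51]
Insert 90: [19, 67, 81, 90, 51]
Insert 51: [19, 51, 67, 81, 90]

Sorted: [19, 51, 67, 81, 90]


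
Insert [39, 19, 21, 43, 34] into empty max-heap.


Insert 39: [39]
Insert 19: [39, 19]
Insert 21: [39, 19, 21]
Insert 43: [43, 39, 21, 19]
Insert 34: [43, 39, 21, 19, 34]

Final heap: [43, 39, 21, 19, 34]


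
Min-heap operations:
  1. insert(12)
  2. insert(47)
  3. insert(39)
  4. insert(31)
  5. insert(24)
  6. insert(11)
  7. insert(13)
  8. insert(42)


insert(12) -> [12]
insert(47) -> [12, 47]
insert(39) -> [12, 47, 39]
insert(31) -> [12, 31, 39, 47]
insert(24) -> [12, 24, 39, 47, 31]
insert(11) -> [11, 24, 12, 47, 31, 39]
insert(13) -> [11, 24, 12, 47, 31, 39, 13]
insert(42) -> [11, 24, 12, 42, 31, 39, 13, 47]

Final heap: [11, 24, 12, 42, 31, 39, 13, 47]


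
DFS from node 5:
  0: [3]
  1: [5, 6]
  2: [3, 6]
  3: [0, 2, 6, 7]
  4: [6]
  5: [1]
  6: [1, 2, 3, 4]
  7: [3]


Visit 5, push [1]
Visit 1, push [6]
Visit 6, push [4, 3, 2]
Visit 2, push [3]
Visit 3, push [7, 0]
Visit 0, push []
Visit 7, push []
Visit 4, push []

DFS order: [5, 1, 6, 2, 3, 0, 7, 4]


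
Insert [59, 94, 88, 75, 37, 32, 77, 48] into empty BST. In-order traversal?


Insert 59: root
Insert 94: R from 59
Insert 88: R from 59 -> L from 94
Insert 75: R from 59 -> L from 94 -> L from 88
Insert 37: L from 59
Insert 32: L from 59 -> L from 37
Insert 77: R from 59 -> L from 94 -> L from 88 -> R from 75
Insert 48: L from 59 -> R from 37

In-order: [32, 37, 48, 59, 75, 77, 88, 94]


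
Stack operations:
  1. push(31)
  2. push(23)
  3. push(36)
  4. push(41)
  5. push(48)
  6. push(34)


push(31) -> [31]
push(23) -> [31, 23]
push(36) -> [31, 23, 36]
push(41) -> [31, 23, 36, 41]
push(48) -> [31, 23, 36, 41, 48]
push(34) -> [31, 23, 36, 41, 48, 34]

Final stack: [31, 23, 36, 41, 48, 34]


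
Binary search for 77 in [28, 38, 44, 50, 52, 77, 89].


Step 1: lo=0, hi=6, mid=3, val=50
Step 2: lo=4, hi=6, mid=5, val=77

Found at index 5


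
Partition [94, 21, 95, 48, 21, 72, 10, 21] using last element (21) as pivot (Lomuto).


Pivot: 21
  21 <= 21: swap -> [21, 94, 95, 48, 21, 72, 10, 21]
  21 <= 21: swap -> [21, 21, 95, 48, 94, 72, 10, 21]
  10 <= 21: swap -> [21, 21, 10, 48, 94, 72, 95, 21]
Place pivot at 3: [21, 21, 10, 21, 94, 72, 95, 48]

Partitioned: [21, 21, 10, 21, 94, 72, 95, 48]


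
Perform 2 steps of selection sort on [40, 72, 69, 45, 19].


Initial: [40, 72, 69, 45, 19]
Step 1: min=19 at 4
  Swap: [19, 72, 69, 45, 40]
Step 2: min=40 at 4
  Swap: [19, 40, 69, 45, 72]

After 2 steps: [19, 40, 69, 45, 72]


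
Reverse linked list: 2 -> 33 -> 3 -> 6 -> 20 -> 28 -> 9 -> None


Step 1: curr=2, set curr.next=prev(None) | reversed so far: 2
Step 2: curr=33, set curr.next=prev(2) | reversed so far: 33 -> 2
Step 3: curr=3, set curr.next=prev(33) | reversed so far: 3 -> 33 -> 2
Step 4: curr=6, set curr.next=prev(3) | reversed so far: 6 -> 3 -> 33 -> 2
Step 5: curr=20, set curr.next=prev(6) | reversed so far: 20 -> 6 -> 3 -> 33 -> 2
Step 6: curr=28, set curr.next=prev(20) | reversed so far: 28 -> 20 -> 6 -> 3 -> 33 -> 2
Step 7: curr=9, set curr.next=prev(28) | reversed so far: 9 -> 28 -> 20 -> 6 -> 3 -> 33 -> 2

9 -> 28 -> 20 -> 6 -> 3 -> 33 -> 2 -> None


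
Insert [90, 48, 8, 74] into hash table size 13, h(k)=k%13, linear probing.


Insert 90: h=12 -> slot 12
Insert 48: h=9 -> slot 9
Insert 8: h=8 -> slot 8
Insert 74: h=9, 1 probes -> slot 10

Table: [None, None, None, None, None, None, None, None, 8, 48, 74, None, 90]


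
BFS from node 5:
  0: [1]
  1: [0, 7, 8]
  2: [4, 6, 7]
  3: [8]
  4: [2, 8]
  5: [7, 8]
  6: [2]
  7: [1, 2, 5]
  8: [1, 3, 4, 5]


Visit 5, enqueue [7, 8]
Visit 7, enqueue [1, 2]
Visit 8, enqueue [3, 4]
Visit 1, enqueue [0]
Visit 2, enqueue [6]
Visit 3, enqueue []
Visit 4, enqueue []
Visit 0, enqueue []
Visit 6, enqueue []

BFS order: [5, 7, 8, 1, 2, 3, 4, 0, 6]


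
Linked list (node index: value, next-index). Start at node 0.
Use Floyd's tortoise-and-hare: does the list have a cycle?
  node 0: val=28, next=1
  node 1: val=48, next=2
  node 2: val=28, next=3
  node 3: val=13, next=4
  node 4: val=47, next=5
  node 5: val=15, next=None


Floyd's tortoise (slow, +1) and hare (fast, +2):
  init: slow=0, fast=0
  step 1: slow=1, fast=2
  step 2: slow=2, fast=4
  step 3: fast 4->5->None, no cycle

Cycle: no


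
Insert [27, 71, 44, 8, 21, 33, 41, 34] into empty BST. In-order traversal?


Insert 27: root
Insert 71: R from 27
Insert 44: R from 27 -> L from 71
Insert 8: L from 27
Insert 21: L from 27 -> R from 8
Insert 33: R from 27 -> L from 71 -> L from 44
Insert 41: R from 27 -> L from 71 -> L from 44 -> R from 33
Insert 34: R from 27 -> L from 71 -> L from 44 -> R from 33 -> L from 41

In-order: [8, 21, 27, 33, 34, 41, 44, 71]


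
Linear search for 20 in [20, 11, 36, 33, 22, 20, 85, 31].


i=0: 20==20 found!

Found at 0, 1 comps


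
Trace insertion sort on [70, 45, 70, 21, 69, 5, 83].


Initial: [70, 45, 70, 21, 69, 5, 83]
Insert 45: [45, 70, 70, 21, 69, 5, 83]
Insert 70: [45, 70, 70, 21, 69, 5, 83]
Insert 21: [21, 45, 70, 70, 69, 5, 83]
Insert 69: [21, 45, 69, 70, 70, 5, 83]
Insert 5: [5, 21, 45, 69, 70, 70, 83]
Insert 83: [5, 21, 45, 69, 70, 70, 83]

Sorted: [5, 21, 45, 69, 70, 70, 83]


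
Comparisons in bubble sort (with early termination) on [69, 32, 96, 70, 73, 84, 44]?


Algorithm: bubble sort (with early termination)
Input: [69, 32, 96, 70, 73, 84, 44]
Sorted: [32, 44, 69, 70, 73, 84, 96]

21


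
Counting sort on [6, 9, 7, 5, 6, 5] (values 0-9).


Input: [6, 9, 7, 5, 6, 5]
Counts: [0, 0, 0, 0, 0, 2, 2, 1, 0, 1]

Sorted: [5, 5, 6, 6, 7, 9]


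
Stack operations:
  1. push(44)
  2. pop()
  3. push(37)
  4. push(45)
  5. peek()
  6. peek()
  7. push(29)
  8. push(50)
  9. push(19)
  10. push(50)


push(44) -> [44]
pop()->44, []
push(37) -> [37]
push(45) -> [37, 45]
peek()->45
peek()->45
push(29) -> [37, 45, 29]
push(50) -> [37, 45, 29, 50]
push(19) -> [37, 45, 29, 50, 19]
push(50) -> [37, 45, 29, 50, 19, 50]

Final stack: [37, 45, 29, 50, 19, 50]


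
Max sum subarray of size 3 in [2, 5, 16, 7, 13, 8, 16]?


[0:3]: 23
[1:4]: 28
[2:5]: 36
[3:6]: 28
[4:7]: 37

Max: 37 at [4:7]


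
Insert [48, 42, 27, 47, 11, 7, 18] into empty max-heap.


Insert 48: [48]
Insert 42: [48, 42]
Insert 27: [48, 42, 27]
Insert 47: [48, 47, 27, 42]
Insert 11: [48, 47, 27, 42, 11]
Insert 7: [48, 47, 27, 42, 11, 7]
Insert 18: [48, 47, 27, 42, 11, 7, 18]

Final heap: [48, 47, 27, 42, 11, 7, 18]


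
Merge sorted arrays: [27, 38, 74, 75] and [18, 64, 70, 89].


Take 18 from B
Take 27 from A
Take 38 from A
Take 64 from B
Take 70 from B
Take 74 from A
Take 75 from A

Merged: [18, 27, 38, 64, 70, 74, 75, 89]


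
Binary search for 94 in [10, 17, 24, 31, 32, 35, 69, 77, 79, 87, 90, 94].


Step 1: lo=0, hi=11, mid=5, val=35
Step 2: lo=6, hi=11, mid=8, val=79
Step 3: lo=9, hi=11, mid=10, val=90
Step 4: lo=11, hi=11, mid=11, val=94

Found at index 11


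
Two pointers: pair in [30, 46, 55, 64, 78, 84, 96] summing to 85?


lo=0(30)+hi=6(96)=126
lo=0(30)+hi=5(84)=114
lo=0(30)+hi=4(78)=108
lo=0(30)+hi=3(64)=94
lo=0(30)+hi=2(55)=85

Yes: 30+55=85


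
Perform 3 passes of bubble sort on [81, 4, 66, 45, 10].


Initial: [81, 4, 66, 45, 10]
Pass 1: [4, 66, 45, 10, 81] (4 swaps)
Pass 2: [4, 45, 10, 66, 81] (2 swaps)
Pass 3: [4, 10, 45, 66, 81] (1 swaps)

After 3 passes: [4, 10, 45, 66, 81]


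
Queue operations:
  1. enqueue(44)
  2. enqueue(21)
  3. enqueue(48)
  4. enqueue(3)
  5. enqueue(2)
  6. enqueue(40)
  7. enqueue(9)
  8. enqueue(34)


enqueue(44) -> [44]
enqueue(21) -> [44, 21]
enqueue(48) -> [44, 21, 48]
enqueue(3) -> [44, 21, 48, 3]
enqueue(2) -> [44, 21, 48, 3, 2]
enqueue(40) -> [44, 21, 48, 3, 2, 40]
enqueue(9) -> [44, 21, 48, 3, 2, 40, 9]
enqueue(34) -> [44, 21, 48, 3, 2, 40, 9, 34]

Final queue: [44, 21, 48, 3, 2, 40, 9, 34]


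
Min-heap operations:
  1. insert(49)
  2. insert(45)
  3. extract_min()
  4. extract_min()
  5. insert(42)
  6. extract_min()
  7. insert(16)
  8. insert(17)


insert(49) -> [49]
insert(45) -> [45, 49]
extract_min()->45, [49]
extract_min()->49, []
insert(42) -> [42]
extract_min()->42, []
insert(16) -> [16]
insert(17) -> [16, 17]

Final heap: [16, 17]


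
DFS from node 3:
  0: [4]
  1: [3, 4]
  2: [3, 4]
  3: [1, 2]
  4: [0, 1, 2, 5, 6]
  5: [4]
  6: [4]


Visit 3, push [2, 1]
Visit 1, push [4]
Visit 4, push [6, 5, 2, 0]
Visit 0, push []
Visit 2, push []
Visit 5, push []
Visit 6, push []

DFS order: [3, 1, 4, 0, 2, 5, 6]


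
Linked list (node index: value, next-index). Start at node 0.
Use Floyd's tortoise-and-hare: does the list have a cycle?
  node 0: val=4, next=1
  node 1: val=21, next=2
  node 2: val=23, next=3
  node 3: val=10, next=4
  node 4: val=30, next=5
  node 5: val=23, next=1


Floyd's tortoise (slow, +1) and hare (fast, +2):
  init: slow=0, fast=0
  step 1: slow=1, fast=2
  step 2: slow=2, fast=4
  step 3: slow=3, fast=1
  step 4: slow=4, fast=3
  step 5: slow=5, fast=5
  slow == fast at node 5: cycle detected

Cycle: yes


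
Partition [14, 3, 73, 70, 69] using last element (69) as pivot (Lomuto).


Pivot: 69
  14 <= 69: advance i (no swap)
  3 <= 69: advance i (no swap)
Place pivot at 2: [14, 3, 69, 70, 73]

Partitioned: [14, 3, 69, 70, 73]


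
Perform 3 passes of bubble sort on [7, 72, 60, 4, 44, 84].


Initial: [7, 72, 60, 4, 44, 84]
Pass 1: [7, 60, 4, 44, 72, 84] (3 swaps)
Pass 2: [7, 4, 44, 60, 72, 84] (2 swaps)
Pass 3: [4, 7, 44, 60, 72, 84] (1 swaps)

After 3 passes: [4, 7, 44, 60, 72, 84]


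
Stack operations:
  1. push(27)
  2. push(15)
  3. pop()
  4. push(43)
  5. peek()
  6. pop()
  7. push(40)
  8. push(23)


push(27) -> [27]
push(15) -> [27, 15]
pop()->15, [27]
push(43) -> [27, 43]
peek()->43
pop()->43, [27]
push(40) -> [27, 40]
push(23) -> [27, 40, 23]

Final stack: [27, 40, 23]


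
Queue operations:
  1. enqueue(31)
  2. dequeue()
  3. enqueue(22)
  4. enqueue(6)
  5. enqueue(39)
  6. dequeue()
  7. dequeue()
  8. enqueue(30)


enqueue(31) -> [31]
dequeue()->31, []
enqueue(22) -> [22]
enqueue(6) -> [22, 6]
enqueue(39) -> [22, 6, 39]
dequeue()->22, [6, 39]
dequeue()->6, [39]
enqueue(30) -> [39, 30]

Final queue: [39, 30]


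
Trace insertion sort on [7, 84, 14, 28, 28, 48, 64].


Initial: [7, 84, 14, 28, 28, 48, 64]
Insert 84: [7, 84, 14, 28, 28, 48, 64]
Insert 14: [7, 14, 84, 28, 28, 48, 64]
Insert 28: [7, 14, 28, 84, 28, 48, 64]
Insert 28: [7, 14, 28, 28, 84, 48, 64]
Insert 48: [7, 14, 28, 28, 48, 84, 64]
Insert 64: [7, 14, 28, 28, 48, 64, 84]

Sorted: [7, 14, 28, 28, 48, 64, 84]


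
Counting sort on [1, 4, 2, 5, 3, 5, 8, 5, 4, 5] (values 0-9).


Input: [1, 4, 2, 5, 3, 5, 8, 5, 4, 5]
Counts: [0, 1, 1, 1, 2, 4, 0, 0, 1, 0]

Sorted: [1, 2, 3, 4, 4, 5, 5, 5, 5, 8]


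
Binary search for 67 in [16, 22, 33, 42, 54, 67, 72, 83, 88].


Step 1: lo=0, hi=8, mid=4, val=54
Step 2: lo=5, hi=8, mid=6, val=72
Step 3: lo=5, hi=5, mid=5, val=67

Found at index 5


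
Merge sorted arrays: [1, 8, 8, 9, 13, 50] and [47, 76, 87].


Take 1 from A
Take 8 from A
Take 8 from A
Take 9 from A
Take 13 from A
Take 47 from B
Take 50 from A

Merged: [1, 8, 8, 9, 13, 47, 50, 76, 87]


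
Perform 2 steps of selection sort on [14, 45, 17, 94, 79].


Initial: [14, 45, 17, 94, 79]
Step 1: min=14 at 0
  Swap: [14, 45, 17, 94, 79]
Step 2: min=17 at 2
  Swap: [14, 17, 45, 94, 79]

After 2 steps: [14, 17, 45, 94, 79]


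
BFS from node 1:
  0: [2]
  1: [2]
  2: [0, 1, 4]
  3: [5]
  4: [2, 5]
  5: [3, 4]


Visit 1, enqueue [2]
Visit 2, enqueue [0, 4]
Visit 0, enqueue []
Visit 4, enqueue [5]
Visit 5, enqueue [3]
Visit 3, enqueue []

BFS order: [1, 2, 0, 4, 5, 3]


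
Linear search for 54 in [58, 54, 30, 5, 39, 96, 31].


i=0: 58!=54
i=1: 54==54 found!

Found at 1, 2 comps


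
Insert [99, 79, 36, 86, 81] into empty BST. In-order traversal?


Insert 99: root
Insert 79: L from 99
Insert 36: L from 99 -> L from 79
Insert 86: L from 99 -> R from 79
Insert 81: L from 99 -> R from 79 -> L from 86

In-order: [36, 79, 81, 86, 99]


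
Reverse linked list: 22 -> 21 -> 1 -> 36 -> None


Step 1: curr=22, set curr.next=prev(None) | reversed so far: 22
Step 2: curr=21, set curr.next=prev(22) | reversed so far: 21 -> 22
Step 3: curr=1, set curr.next=prev(21) | reversed so far: 1 -> 21 -> 22
Step 4: curr=36, set curr.next=prev(1) | reversed so far: 36 -> 1 -> 21 -> 22

36 -> 1 -> 21 -> 22 -> None


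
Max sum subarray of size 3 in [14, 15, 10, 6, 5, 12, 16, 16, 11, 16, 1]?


[0:3]: 39
[1:4]: 31
[2:5]: 21
[3:6]: 23
[4:7]: 33
[5:8]: 44
[6:9]: 43
[7:10]: 43
[8:11]: 28

Max: 44 at [5:8]


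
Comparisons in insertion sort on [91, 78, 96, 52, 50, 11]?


Algorithm: insertion sort
Input: [91, 78, 96, 52, 50, 11]
Sorted: [11, 50, 52, 78, 91, 96]

14


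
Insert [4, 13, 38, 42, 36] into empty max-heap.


Insert 4: [4]
Insert 13: [13, 4]
Insert 38: [38, 4, 13]
Insert 42: [42, 38, 13, 4]
Insert 36: [42, 38, 13, 4, 36]

Final heap: [42, 38, 13, 4, 36]


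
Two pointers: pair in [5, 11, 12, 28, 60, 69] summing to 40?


lo=0(5)+hi=5(69)=74
lo=0(5)+hi=4(60)=65
lo=0(5)+hi=3(28)=33
lo=1(11)+hi=3(28)=39
lo=2(12)+hi=3(28)=40

Yes: 12+28=40


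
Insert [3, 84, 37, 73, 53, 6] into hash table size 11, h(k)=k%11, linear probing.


Insert 3: h=3 -> slot 3
Insert 84: h=7 -> slot 7
Insert 37: h=4 -> slot 4
Insert 73: h=7, 1 probes -> slot 8
Insert 53: h=9 -> slot 9
Insert 6: h=6 -> slot 6

Table: [None, None, None, 3, 37, None, 6, 84, 73, 53, None]


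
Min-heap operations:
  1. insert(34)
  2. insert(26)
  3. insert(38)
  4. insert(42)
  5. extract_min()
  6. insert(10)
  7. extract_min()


insert(34) -> [34]
insert(26) -> [26, 34]
insert(38) -> [26, 34, 38]
insert(42) -> [26, 34, 38, 42]
extract_min()->26, [34, 42, 38]
insert(10) -> [10, 34, 38, 42]
extract_min()->10, [34, 42, 38]

Final heap: [34, 42, 38]


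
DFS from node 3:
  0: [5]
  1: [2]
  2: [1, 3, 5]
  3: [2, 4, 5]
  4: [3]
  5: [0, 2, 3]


Visit 3, push [5, 4, 2]
Visit 2, push [5, 1]
Visit 1, push []
Visit 5, push [0]
Visit 0, push []
Visit 4, push []

DFS order: [3, 2, 1, 5, 0, 4]


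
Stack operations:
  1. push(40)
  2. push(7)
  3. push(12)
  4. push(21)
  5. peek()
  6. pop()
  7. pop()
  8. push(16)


push(40) -> [40]
push(7) -> [40, 7]
push(12) -> [40, 7, 12]
push(21) -> [40, 7, 12, 21]
peek()->21
pop()->21, [40, 7, 12]
pop()->12, [40, 7]
push(16) -> [40, 7, 16]

Final stack: [40, 7, 16]


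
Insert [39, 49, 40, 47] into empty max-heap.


Insert 39: [39]
Insert 49: [49, 39]
Insert 40: [49, 39, 40]
Insert 47: [49, 47, 40, 39]

Final heap: [49, 47, 40, 39]


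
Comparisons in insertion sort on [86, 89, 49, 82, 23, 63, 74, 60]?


Algorithm: insertion sort
Input: [86, 89, 49, 82, 23, 63, 74, 60]
Sorted: [23, 49, 60, 63, 74, 82, 86, 89]

24


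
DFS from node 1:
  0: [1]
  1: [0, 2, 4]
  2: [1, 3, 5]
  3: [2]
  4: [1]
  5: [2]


Visit 1, push [4, 2, 0]
Visit 0, push []
Visit 2, push [5, 3]
Visit 3, push []
Visit 5, push []
Visit 4, push []

DFS order: [1, 0, 2, 3, 5, 4]


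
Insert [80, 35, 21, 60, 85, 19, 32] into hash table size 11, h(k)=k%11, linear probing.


Insert 80: h=3 -> slot 3
Insert 35: h=2 -> slot 2
Insert 21: h=10 -> slot 10
Insert 60: h=5 -> slot 5
Insert 85: h=8 -> slot 8
Insert 19: h=8, 1 probes -> slot 9
Insert 32: h=10, 1 probes -> slot 0

Table: [32, None, 35, 80, None, 60, None, None, 85, 19, 21]


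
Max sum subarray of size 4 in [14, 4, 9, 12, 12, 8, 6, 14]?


[0:4]: 39
[1:5]: 37
[2:6]: 41
[3:7]: 38
[4:8]: 40

Max: 41 at [2:6]


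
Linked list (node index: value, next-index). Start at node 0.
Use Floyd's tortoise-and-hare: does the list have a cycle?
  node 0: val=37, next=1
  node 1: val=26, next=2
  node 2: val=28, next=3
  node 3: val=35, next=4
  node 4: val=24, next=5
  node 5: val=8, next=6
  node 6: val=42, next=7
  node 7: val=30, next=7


Floyd's tortoise (slow, +1) and hare (fast, +2):
  init: slow=0, fast=0
  step 1: slow=1, fast=2
  step 2: slow=2, fast=4
  step 3: slow=3, fast=6
  step 4: slow=4, fast=7
  step 5: slow=5, fast=7
  step 6: slow=6, fast=7
  step 7: slow=7, fast=7
  slow == fast at node 7: cycle detected

Cycle: yes
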